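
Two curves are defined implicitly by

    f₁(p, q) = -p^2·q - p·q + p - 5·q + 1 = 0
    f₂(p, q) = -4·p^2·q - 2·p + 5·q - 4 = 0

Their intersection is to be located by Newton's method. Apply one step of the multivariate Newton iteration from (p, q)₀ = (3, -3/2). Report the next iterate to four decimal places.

(4.3273, 1.1332)

At (3, -3/2): F = (29.5000, 36.5000).
Jacobian J = [[-2·p·q - q + 1, -p^2 - p - 5], [-8·p·q - 2, -4·p^2 + 5]].
At the point, J = [[11.5000, -17.0000], [34.0000, -31.0000]] (det J = 221.5000).
Solving J·Δ = −F gives Δ = (1.3273, 2.6332).
Then the next iterate is (p, q)₁ = (4.3273, 1.1332).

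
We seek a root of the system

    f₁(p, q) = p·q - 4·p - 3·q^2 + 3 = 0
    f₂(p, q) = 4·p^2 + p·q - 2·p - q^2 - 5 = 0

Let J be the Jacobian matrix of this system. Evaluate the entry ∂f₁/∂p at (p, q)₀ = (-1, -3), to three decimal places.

-7.000

∂f₁/∂p = q - 4.
At (-1, -3) this is -7.000.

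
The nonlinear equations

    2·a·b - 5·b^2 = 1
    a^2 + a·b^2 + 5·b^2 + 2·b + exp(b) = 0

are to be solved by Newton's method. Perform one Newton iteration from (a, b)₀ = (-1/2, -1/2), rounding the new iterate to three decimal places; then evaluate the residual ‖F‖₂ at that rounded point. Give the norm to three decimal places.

1.439

At (-1/2, -1/2): F = (-1.750, 0.98153).
Jacobian J = [[2·b, 2·a - 10·b], [2·a + b^2, 2·a·b + 10·b + exp(b) + 2]].
At the point, J = [[-1.000, 4.000], [-0.750, -1.89347]] (det J = 4.89347).
Solving J·Δ = −F gives Δ = (0.125, 0.469).
Then the next iterate is (a, b)₁ = (-0.375, -0.031).
Re-evaluating at (-0.375, -0.031): F = (-0.98155, 1.05255), so ‖F‖₂ = 1.439.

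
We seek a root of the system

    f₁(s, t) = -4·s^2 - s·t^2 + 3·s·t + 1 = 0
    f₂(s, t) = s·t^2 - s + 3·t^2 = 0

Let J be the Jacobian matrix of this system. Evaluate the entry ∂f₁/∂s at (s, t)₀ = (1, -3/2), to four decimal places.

-14.7500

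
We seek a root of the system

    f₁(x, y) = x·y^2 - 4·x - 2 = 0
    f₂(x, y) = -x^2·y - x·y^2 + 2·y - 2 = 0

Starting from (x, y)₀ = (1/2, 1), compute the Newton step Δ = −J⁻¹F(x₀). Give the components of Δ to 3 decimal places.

At (1/2, 1): F = (-3.500, -0.750).
Jacobian J = [[y^2 - 4, 2·x·y], [-2·x·y - y^2, -x^2 - 2·x·y + 2]].
At the point, J = [[-3.000, 1.000], [-2.000, 0.750]] (det J = -0.250).
Solving J·Δ = −F gives Δ = (-7.500, -19.000).

(-7.500, -19.000)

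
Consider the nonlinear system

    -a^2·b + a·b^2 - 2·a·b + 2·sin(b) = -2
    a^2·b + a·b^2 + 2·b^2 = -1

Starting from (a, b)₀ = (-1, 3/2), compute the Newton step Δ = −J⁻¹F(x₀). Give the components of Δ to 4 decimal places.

(-2.8672, -1.7251)

At (-1, 3/2): F = (3.244990, 4.7500).
Jacobian J = [[-2·a·b + b^2 - 2·b, -a^2 + 2·a·b - 2·a + 2·cos(b)], [2·a·b + b^2, a^2 + 2·a·b + 4·b]].
At the point, J = [[2.2500, -1.858526], [-0.7500, 4.0000]] (det J = 7.606106).
Solving J·Δ = −F gives Δ = (-2.8672, -1.7251).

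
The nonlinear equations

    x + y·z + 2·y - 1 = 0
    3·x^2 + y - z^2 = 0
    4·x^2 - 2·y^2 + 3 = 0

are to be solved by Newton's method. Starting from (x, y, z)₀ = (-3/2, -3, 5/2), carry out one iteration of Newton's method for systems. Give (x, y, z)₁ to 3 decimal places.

At (-3/2, -3, 5/2): F = (-16.000, -2.500, -6.000).
Jacobian J = [[1, z + 2, y], [6·x, 1, -2·z], [8·x, -4·y, 0]].
At the point, J = [[1.000, 4.500, -3.000], [-9.000, 1.000, -5.000], [-12.000, 12.000, 0.000]] (det J = 618.000).
Solving J·Δ = −F gives Δ = (1.218, 1.718, -2.350).
Then the next iterate is (x, y, z)₁ = (-0.282, -1.282, 0.150).

(-0.282, -1.282, 0.150)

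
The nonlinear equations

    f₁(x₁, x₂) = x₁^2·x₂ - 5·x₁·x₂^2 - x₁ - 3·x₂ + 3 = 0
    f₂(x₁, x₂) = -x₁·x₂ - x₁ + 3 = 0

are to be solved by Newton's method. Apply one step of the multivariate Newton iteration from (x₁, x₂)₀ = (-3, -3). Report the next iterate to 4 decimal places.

(-4.3929, -1.0714)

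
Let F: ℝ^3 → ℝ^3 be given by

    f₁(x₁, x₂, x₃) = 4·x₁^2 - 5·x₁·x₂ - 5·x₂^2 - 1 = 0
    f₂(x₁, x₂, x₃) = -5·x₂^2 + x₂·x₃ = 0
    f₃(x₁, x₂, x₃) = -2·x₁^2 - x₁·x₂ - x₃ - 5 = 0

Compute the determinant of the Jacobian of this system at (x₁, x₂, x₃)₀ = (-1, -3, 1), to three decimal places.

-931.000

J = [[8·x₁ - 5·x₂, -5·x₁ - 10·x₂, 0], [0, -10·x₂ + x₃, x₂], [-4·x₁ - x₂, -x₁, -1]].
At the point, J = [[7.000, 35.000, 0.000], [0.000, 31.000, -3.000], [7.000, 1.000, -1.000]].
det J = -931.000.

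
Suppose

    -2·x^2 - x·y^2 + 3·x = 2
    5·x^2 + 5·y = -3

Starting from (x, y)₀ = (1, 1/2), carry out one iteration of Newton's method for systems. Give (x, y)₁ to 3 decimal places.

At (1, 1/2): F = (-1.250, 10.500).
Jacobian J = [[-4·x - y^2 + 3, -2·x·y], [10·x, 5]].
At the point, J = [[-1.250, -1.000], [10.000, 5.000]] (det J = 3.750).
Solving J·Δ = −F gives Δ = (-1.133, 0.167).
Then the next iterate is (x, y)₁ = (-0.133, 0.667).

(-0.133, 0.667)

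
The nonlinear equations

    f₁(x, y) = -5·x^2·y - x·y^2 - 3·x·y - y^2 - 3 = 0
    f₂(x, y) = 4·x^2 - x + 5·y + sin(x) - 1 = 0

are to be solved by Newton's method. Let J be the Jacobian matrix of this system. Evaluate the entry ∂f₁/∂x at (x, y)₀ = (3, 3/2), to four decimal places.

∂f₁/∂x = -10·x·y - y^2 - 3·y.
At (3, 3/2) this is -51.7500.

-51.7500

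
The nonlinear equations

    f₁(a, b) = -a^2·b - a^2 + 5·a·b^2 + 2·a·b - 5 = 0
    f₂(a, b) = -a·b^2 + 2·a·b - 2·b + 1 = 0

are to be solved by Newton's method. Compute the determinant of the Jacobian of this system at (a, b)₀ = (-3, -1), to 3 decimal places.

J = [[-2·a·b - 2·a + 5·b^2 + 2·b, -a^2 + 10·a·b + 2·a], [-b^2 + 2·b, -2·a·b + 2·a - 2]].
At the point, J = [[3.000, 15.000], [-3.000, -14.000]].
det J = 3.000.

3.000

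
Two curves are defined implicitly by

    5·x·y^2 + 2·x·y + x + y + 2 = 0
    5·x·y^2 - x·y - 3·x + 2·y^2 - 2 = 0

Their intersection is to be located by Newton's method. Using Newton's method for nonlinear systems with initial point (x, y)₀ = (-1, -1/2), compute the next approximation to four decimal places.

(-1.2000, -0.5000)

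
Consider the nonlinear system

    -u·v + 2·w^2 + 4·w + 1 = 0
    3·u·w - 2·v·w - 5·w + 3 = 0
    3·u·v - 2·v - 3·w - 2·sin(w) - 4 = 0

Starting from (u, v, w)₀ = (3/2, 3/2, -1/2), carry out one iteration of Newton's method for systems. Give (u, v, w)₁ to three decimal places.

(2.678, -1.529, -0.513)

At (3/2, 3/2, -1/2): F = (-2.750, 4.750, 2.20885).
Jacobian J = [[-v, -u, 4·w + 4], [3·w, -2·w, 3·u - 2·v - 5], [3·v, 3·u - 2, -2·cos(w) - 3]].
At the point, J = [[-1.500, -1.500, 2.000], [-1.500, 1.000, -3.500], [4.500, 2.500, -4.75517]] (det J = 11.83187).
Solving J·Δ = −F gives Δ = (1.178, -3.029, -0.013).
Then the next iterate is (u, v, w)₁ = (2.678, -1.529, -0.513).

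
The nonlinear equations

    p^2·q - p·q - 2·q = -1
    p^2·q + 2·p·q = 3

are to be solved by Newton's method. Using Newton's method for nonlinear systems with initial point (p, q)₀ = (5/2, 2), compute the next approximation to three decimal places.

At (5/2, 2): F = (4.500, 19.500).
Jacobian J = [[2·p·q - q, p^2 - p - 2], [2·p·q + 2·q, p^2 + 2·p]].
At the point, J = [[8.000, 1.750], [14.000, 11.250]] (det J = 65.500).
Solving J·Δ = −F gives Δ = (-0.252, -1.420).
Then the next iterate is (p, q)₁ = (2.248, 0.580).

(2.248, 0.580)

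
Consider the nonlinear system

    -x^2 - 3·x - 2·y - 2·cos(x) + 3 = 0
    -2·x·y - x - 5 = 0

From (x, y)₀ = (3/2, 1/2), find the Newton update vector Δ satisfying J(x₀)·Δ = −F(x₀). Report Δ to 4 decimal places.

(0.1654, -2.7769)

At (3/2, 1/2): F = (-4.891474, -8.0000).
Jacobian J = [[-2·x + 2·sin(x) - 3, -2], [-2·y - 1, -2·x]].
At the point, J = [[-4.005010, -2.0000], [-2.0000, -3.0000]] (det J = 8.015030).
Solving J·Δ = −F gives Δ = (0.1654, -2.7769).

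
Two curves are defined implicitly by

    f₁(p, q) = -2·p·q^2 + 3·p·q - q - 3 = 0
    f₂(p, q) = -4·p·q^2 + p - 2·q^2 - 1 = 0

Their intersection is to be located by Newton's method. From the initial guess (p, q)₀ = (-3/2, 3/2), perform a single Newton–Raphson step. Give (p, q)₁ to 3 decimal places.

At (-3/2, 3/2): F = (-4.500, 6.500).
Jacobian J = [[-2·q^2 + 3·q, -4·p·q + 3·p - 1], [-4·q^2 + 1, -8·p·q - 4·q]].
At the point, J = [[0.000, 3.500], [-8.000, 12.000]] (det J = 28.000).
Solving J·Δ = −F gives Δ = (2.741, 1.286).
Then the next iterate is (p, q)₁ = (1.241, 2.786).

(1.241, 2.786)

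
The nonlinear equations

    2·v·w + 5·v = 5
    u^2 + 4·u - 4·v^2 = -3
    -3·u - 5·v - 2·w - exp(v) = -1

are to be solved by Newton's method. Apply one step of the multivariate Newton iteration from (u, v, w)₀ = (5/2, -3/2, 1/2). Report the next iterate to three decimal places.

(-1.837, 0.898, 0.630)

At (5/2, -3/2, 1/2): F = (-14.000, 10.250, -0.22313).
Jacobian J = [[0, 2·w + 5, 2·v], [2·u + 4, -8·v, 0], [-3, -exp(v) - 5, -2]].
At the point, J = [[0.000, 6.000, -3.000], [9.000, 12.000, 0.000], [-3.000, -5.22313, -2.000]] (det J = 141.02451).
Solving J·Δ = −F gives Δ = (-4.337, 2.398, 0.130).
Then the next iterate is (u, v, w)₁ = (-1.837, 0.898, 0.630).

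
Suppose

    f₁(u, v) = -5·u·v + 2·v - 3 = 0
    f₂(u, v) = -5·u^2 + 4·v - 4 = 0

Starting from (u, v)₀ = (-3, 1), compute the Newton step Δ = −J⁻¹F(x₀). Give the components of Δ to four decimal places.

(1.5491, -0.3679)

At (-3, 1): F = (14.0000, -45.0000).
Jacobian J = [[-5·v, -5·u + 2], [-10·u, 4]].
At the point, J = [[-5.0000, 17.0000], [30.0000, 4.0000]] (det J = -530.0000).
Solving J·Δ = −F gives Δ = (1.5491, -0.3679).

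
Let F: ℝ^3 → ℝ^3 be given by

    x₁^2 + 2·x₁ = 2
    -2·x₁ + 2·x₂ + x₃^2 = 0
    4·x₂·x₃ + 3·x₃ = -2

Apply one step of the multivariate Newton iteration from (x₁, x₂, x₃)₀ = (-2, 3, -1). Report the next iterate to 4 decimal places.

(-3.0000, -4.6818, -2.1818)

At (-2, 3, -1): F = (-2.0000, 11.0000, -13.0000).
Jacobian J = [[2·x₁ + 2, 0, 0], [-2, 2, 2·x₃], [0, 4·x₃, 4·x₂ + 3]].
At the point, J = [[-2.0000, 0.0000, 0.0000], [-2.0000, 2.0000, -2.0000], [0.0000, -4.0000, 15.0000]] (det J = -44.0000).
Solving J·Δ = −F gives Δ = (-1.0000, -7.6818, -1.1818).
Then the next iterate is (x₁, x₂, x₃)₁ = (-3.0000, -4.6818, -2.1818).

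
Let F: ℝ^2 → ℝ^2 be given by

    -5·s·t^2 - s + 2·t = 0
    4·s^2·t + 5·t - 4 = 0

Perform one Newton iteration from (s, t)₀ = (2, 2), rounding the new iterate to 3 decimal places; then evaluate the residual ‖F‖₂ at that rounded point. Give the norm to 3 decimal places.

15.518

At (2, 2): F = (-38.000, 38.000).
Jacobian J = [[-5·t^2 - 1, -10·s·t + 2], [8·s·t, 4·s^2 + 5]].
At the point, J = [[-21.000, -38.000], [32.000, 21.000]] (det J = 775.000).
Solving J·Δ = −F gives Δ = (-0.834, -0.539).
Then the next iterate is (s, t)₁ = (1.166, 1.461).
Re-evaluating at (1.166, 1.461): F = (-10.68826, 11.25025), so ‖F‖₂ = 15.518.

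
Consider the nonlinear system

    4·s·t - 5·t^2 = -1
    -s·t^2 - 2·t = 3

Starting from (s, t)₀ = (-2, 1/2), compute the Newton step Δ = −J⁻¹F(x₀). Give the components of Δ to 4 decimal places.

(-14.0000, -2.4808)

At (-2, 1/2): F = (-4.2500, -3.5000).
Jacobian J = [[4·t, 4·s - 10·t], [-t^2, -2·s·t - 2]].
At the point, J = [[2.0000, -13.0000], [-0.2500, 0.0000]] (det J = -3.2500).
Solving J·Δ = −F gives Δ = (-14.0000, -2.4808).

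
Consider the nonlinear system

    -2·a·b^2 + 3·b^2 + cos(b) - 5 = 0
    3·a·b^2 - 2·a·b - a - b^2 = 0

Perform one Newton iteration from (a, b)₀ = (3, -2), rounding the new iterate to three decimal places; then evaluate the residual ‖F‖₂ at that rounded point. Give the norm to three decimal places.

At (3, -2): F = (-17.41615, 41.000).
Jacobian J = [[-2·b^2, -4·a·b + 6·b - sin(b)], [3·b^2 - 2·b - 1, 6·a·b - 2·a - 2·b]].
At the point, J = [[-8.000, 12.90930], [15.000, -38.000]] (det J = 110.36054).
Solving J·Δ = −F gives Δ = (-1.201, 0.605).
Then the next iterate is (a, b)₁ = (1.799, -1.395).
Re-evaluating at (1.799, -1.395): F = (-5.98883, 11.77688), so ‖F‖₂ = 13.212.

13.212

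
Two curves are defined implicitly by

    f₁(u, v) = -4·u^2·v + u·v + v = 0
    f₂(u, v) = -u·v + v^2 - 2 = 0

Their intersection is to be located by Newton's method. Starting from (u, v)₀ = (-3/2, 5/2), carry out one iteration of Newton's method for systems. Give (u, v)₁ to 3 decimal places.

(-1.082, 1.430)

At (-3/2, 5/2): F = (-23.750, 8.000).
Jacobian J = [[-8·u·v + v, -4·u^2 + u + 1], [-v, -u + 2·v]].
At the point, J = [[32.500, -9.500], [-2.500, 6.500]] (det J = 187.500).
Solving J·Δ = −F gives Δ = (0.418, -1.070).
Then the next iterate is (u, v)₁ = (-1.082, 1.430).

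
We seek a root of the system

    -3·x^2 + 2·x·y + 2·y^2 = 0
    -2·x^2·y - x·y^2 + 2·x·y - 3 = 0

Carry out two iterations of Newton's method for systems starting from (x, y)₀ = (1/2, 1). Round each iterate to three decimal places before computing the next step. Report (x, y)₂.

At (1/2, 1): F = (2.250, -3.000).
Jacobian J = [[-6·x + 2·y, 2·x + 4·y], [-4·x·y - y^2 + 2·y, -2·x^2 - 2·x·y + 2·x]].
At the point, J = [[-1.000, 5.000], [-1.000, -0.500]] (det J = 5.500).
Solving J·Δ = −F gives Δ = (-2.523, -0.955).
Then the next iterate is (x, y)₁ = (-2.023, 0.045).
Round to (-2.023, 0.045) and repeat: F = (-12.45561, -3.54630), J = [[12.228, -3.866], [0.45211, -12.04899]].
Δ = (0.937, -0.259), so (x, y)₂ = (-1.086, -0.214).

(-1.086, -0.214)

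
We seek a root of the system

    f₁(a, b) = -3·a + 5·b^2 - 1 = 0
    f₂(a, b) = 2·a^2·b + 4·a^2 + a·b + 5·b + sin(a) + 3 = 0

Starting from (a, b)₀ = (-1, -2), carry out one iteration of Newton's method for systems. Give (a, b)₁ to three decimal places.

(-0.679, -0.948)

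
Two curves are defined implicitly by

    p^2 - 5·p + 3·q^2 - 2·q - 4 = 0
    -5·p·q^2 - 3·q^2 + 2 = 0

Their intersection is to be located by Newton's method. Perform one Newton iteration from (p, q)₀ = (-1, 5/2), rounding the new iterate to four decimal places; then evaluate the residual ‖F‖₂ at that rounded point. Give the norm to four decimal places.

6.2519

At (-1, 5/2): F = (15.7500, 14.5000).
Jacobian J = [[2·p - 5, 6·q - 2], [-5·q^2, -10·p·q - 6·q]].
At the point, J = [[-7.0000, 13.0000], [-31.2500, 10.0000]] (det J = 336.2500).
Solving J·Δ = −F gives Δ = (0.0922, -1.1619).
Then the next iterate is (p, q)₁ = (-0.9078, 1.3381).
Re-evaluating at (-0.9078, 1.3381): F = (4.058436, 4.755597), so ‖F‖₂ = 6.2519.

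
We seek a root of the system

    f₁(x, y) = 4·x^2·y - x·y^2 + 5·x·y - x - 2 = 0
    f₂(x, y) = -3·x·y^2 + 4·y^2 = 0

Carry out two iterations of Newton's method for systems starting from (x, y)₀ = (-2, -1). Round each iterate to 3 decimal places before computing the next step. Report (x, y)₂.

At (-2, -1): F = (-4.000, 10.000).
Jacobian J = [[8·x·y - y^2 + 5·y - 1, 4·x^2 - 2·x·y + 5·x], [-3·y^2, -6·x·y + 8·y]].
At the point, J = [[9.000, 2.000], [-3.000, -20.000]] (det J = -174.000).
Solving J·Δ = −F gives Δ = (0.345, 0.448).
Then the next iterate is (x, y)₁ = (-1.655, -0.552).
Round to (-1.655, -0.552) and repeat: F = (-1.32068, 2.73167), J = [[3.24378, 0.85398], [-0.91411, -9.89736]].
Δ = (0.343, 0.244), so (x, y)₂ = (-1.312, -0.308).

(-1.312, -0.308)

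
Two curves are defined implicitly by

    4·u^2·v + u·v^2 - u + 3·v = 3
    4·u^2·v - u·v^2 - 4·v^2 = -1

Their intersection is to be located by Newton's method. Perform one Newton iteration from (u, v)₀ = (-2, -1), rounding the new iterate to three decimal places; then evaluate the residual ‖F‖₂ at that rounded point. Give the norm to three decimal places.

At (-2, -1): F = (-22.000, -17.000).
Jacobian J = [[8·u·v + v^2 - 1, 4·u^2 + 2·u·v + 3], [8·u·v - v^2, 4·u^2 - 2·u·v - 8·v]].
At the point, J = [[16.000, 23.000], [15.000, 20.000]] (det J = -25.000).
Solving J·Δ = −F gives Δ = (-1.960, 2.320).
Then the next iterate is (u, v)₁ = (-3.960, 1.320).
Re-evaluating at (-3.960, 1.320): F = (80.81894, 83.72915), so ‖F‖₂ = 116.371.

116.371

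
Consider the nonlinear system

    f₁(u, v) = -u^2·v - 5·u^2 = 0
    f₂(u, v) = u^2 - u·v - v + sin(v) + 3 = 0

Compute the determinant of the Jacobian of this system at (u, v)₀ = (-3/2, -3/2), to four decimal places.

2.6177

J = [[-2·u·v - 10·u, -u^2], [2·u - v, -u + cos(v) - 1]].
At the point, J = [[10.5000, -2.2500], [-1.5000, 0.570737]].
det J = 2.6177.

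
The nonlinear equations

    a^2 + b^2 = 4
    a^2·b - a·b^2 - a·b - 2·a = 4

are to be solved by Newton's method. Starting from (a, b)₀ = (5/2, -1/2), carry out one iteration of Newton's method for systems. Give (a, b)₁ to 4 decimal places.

(2.3472, 1.2361)

At (5/2, -1/2): F = (2.5000, -11.5000).
Jacobian J = [[2·a, 2·b], [2·a·b - b^2 - b - 2, a^2 - 2·a·b - a]].
At the point, J = [[5.0000, -1.0000], [-4.2500, 6.2500]] (det J = 27.0000).
Solving J·Δ = −F gives Δ = (-0.1528, 1.7361).
Then the next iterate is (a, b)₁ = (2.3472, 1.2361).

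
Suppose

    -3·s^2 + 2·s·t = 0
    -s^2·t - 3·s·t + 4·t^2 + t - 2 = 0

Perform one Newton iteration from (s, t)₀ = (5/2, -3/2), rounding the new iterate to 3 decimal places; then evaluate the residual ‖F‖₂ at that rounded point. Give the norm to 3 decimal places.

9.553

At (5/2, -3/2): F = (-26.250, 26.125).
Jacobian J = [[-6·s + 2·t, 2·s], [-2·s·t - 3·t, -s^2 - 3·s + 8·t + 1]].
At the point, J = [[-18.000, 5.000], [12.000, -24.750]] (det J = 385.500).
Solving J·Δ = −F gives Δ = (-1.346, 0.403).
Then the next iterate is (s, t)₁ = (1.154, -1.097).
Re-evaluating at (1.154, -1.097): F = (-6.52702, 6.97534), so ‖F‖₂ = 9.553.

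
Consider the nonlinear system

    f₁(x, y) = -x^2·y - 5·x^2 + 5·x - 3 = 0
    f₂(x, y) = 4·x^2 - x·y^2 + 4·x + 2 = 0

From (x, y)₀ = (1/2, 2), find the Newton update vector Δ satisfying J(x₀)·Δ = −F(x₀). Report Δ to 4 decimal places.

(-1.0500, -0.6000)

At (1/2, 2): F = (-2.2500, 3.0000).
Jacobian J = [[-2·x·y - 10·x + 5, -x^2], [8·x - y^2 + 4, -2·x·y]].
At the point, J = [[-2.0000, -0.2500], [4.0000, -2.0000]] (det J = 5.0000).
Solving J·Δ = −F gives Δ = (-1.0500, -0.6000).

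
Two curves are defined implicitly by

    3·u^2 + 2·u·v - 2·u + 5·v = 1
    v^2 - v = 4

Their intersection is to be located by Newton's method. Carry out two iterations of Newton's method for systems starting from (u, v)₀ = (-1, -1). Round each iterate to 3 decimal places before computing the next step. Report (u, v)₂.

(-1.062, -1.564)

At (-1, -1): F = (1.000, -2.000).
Jacobian J = [[6·u + 2·v - 2, 2·u + 5], [0, 2·v - 1]].
At the point, J = [[-10.000, 3.000], [0.000, -3.000]] (det J = 30.000).
Solving J·Δ = −F gives Δ = (-0.100, -0.667).
Then the next iterate is (u, v)₁ = (-1.100, -1.667).
Round to (-1.100, -1.667) and repeat: F = (0.16240, 0.44589), J = [[-11.934, 2.800], [0.000, -4.334]].
Δ = (0.038, 0.103), so (u, v)₂ = (-1.062, -1.564).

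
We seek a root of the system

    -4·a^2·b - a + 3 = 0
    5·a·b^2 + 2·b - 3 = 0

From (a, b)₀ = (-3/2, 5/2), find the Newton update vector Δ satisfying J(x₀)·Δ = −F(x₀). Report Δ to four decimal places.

At (-3/2, 5/2): F = (-18.0000, -44.8750).
Jacobian J = [[-8·a·b - 1, -4·a^2], [5·b^2, 10·a·b + 2]].
At the point, J = [[29.0000, -9.0000], [31.2500, -35.5000]] (det J = -748.2500).
Solving J·Δ = −F gives Δ = (0.3142, -0.9875).

(0.3142, -0.9875)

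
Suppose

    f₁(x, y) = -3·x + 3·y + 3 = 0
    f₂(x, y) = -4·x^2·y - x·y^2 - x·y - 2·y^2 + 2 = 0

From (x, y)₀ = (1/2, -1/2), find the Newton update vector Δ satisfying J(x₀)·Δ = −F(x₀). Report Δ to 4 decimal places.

At (1/2, -1/2): F = (0.0000, 2.1250).
Jacobian J = [[-3, 3], [-8·x·y - y^2 - y, -4·x^2 - 2·x·y - x - 4·y]].
At the point, J = [[-3.0000, 3.0000], [2.2500, 1.0000]] (det J = -9.7500).
Solving J·Δ = −F gives Δ = (-0.6538, -0.6538).

(-0.6538, -0.6538)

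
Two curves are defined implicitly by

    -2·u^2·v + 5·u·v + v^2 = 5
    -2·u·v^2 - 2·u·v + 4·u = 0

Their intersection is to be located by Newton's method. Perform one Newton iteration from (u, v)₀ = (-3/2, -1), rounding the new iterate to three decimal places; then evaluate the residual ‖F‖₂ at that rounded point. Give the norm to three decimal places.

1.219

At (-3/2, -1): F = (8.000, -6.000).
Jacobian J = [[-4·u·v + 5·v, -2·u^2 + 5·u + 2·v], [-2·v^2 - 2·v + 4, -4·u·v - 2·u]].
At the point, J = [[-11.000, -14.000], [4.000, -3.000]] (det J = 89.000).
Solving J·Δ = −F gives Δ = (1.213, -0.382).
Then the next iterate is (u, v)₁ = (-0.287, -1.382).
Re-evaluating at (-0.287, -1.382): F = (-0.87924, -0.84497), so ‖F‖₂ = 1.219.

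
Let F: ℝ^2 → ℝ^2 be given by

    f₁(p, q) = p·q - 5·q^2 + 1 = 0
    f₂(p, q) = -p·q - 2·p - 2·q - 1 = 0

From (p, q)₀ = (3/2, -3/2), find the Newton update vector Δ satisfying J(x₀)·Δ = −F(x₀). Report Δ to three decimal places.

At (3/2, -3/2): F = (-12.500, 1.250).
Jacobian J = [[q, p - 10·q], [-q - 2, -p - 2]].
At the point, J = [[-1.500, 16.500], [-0.500, -3.500]] (det J = 13.500).
Solving J·Δ = −F gives Δ = (-1.713, 0.602).

(-1.713, 0.602)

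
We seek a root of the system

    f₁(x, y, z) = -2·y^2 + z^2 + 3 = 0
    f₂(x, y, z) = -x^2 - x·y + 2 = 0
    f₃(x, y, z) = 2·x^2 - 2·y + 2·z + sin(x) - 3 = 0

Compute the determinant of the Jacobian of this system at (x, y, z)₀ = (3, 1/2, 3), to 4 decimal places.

250.1801

J = [[0, -4·y, 2·z], [-2·x - y, -x, 0], [4·x + cos(x), -2, 2]].
At the point, J = [[0.0000, -2.0000, 6.0000], [-6.5000, -3.0000, 0.0000], [11.010008, -2.0000, 2.0000]].
det J = 250.1801.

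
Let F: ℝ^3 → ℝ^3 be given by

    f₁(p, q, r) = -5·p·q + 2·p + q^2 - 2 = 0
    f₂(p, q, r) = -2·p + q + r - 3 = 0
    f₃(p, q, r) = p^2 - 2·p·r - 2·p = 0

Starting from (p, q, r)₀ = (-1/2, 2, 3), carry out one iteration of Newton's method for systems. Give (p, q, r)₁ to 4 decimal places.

At (-1/2, 2, 3): F = (6.0000, 3.0000, 4.2500).
Jacobian J = [[-5·q + 2, -5·p + 2·q, 0], [-2, 1, 1], [2·p - 2·r - 2, 0, -2·p]].
At the point, J = [[-8.0000, 6.5000, 0.0000], [-2.0000, 1.0000, 1.0000], [-9.0000, 0.0000, 1.0000]] (det J = -53.5000).
Solving J·Δ = −F gives Δ = (0.2640, -0.5981, -1.8738).
Then the next iterate is (p, q, r)₁ = (-0.2360, 1.4019, 1.1262).

(-0.2360, 1.4019, 1.1262)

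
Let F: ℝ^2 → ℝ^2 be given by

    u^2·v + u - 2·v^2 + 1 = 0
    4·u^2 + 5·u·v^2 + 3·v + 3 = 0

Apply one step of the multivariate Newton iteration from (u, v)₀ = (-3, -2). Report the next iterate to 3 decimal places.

(-1.529, -1.478)

At (-3, -2): F = (-28.000, -27.000).
Jacobian J = [[2·u·v + 1, u^2 - 4·v], [8·u + 5·v^2, 10·u·v + 3]].
At the point, J = [[13.000, 17.000], [-4.000, 63.000]] (det J = 887.000).
Solving J·Δ = −F gives Δ = (1.471, 0.522).
Then the next iterate is (u, v)₁ = (-1.529, -1.478).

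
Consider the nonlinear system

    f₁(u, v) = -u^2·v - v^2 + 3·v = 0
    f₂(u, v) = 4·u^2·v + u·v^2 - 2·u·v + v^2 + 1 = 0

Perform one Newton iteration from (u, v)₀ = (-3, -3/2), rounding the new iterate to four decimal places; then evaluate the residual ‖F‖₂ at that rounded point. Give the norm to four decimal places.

At (-3, -3/2): F = (6.7500, -66.5000).
Jacobian J = [[-2·u·v, -u^2 - 2·v + 3], [8·u·v + v^2 - 2·v, 4·u^2 + 2·u·v - 2·u + 2·v]].
At the point, J = [[-9.0000, -3.0000], [41.2500, 48.0000]] (det J = -308.2500).
Solving J·Δ = −F gives Δ = (0.4039, 1.0383).
Then the next iterate is (u, v)₁ = (-2.5961, -0.4617).
Re-evaluating at (-2.5961, -0.4617): F = (1.513469, -14.184417), so ‖F‖₂ = 14.2649.

14.2649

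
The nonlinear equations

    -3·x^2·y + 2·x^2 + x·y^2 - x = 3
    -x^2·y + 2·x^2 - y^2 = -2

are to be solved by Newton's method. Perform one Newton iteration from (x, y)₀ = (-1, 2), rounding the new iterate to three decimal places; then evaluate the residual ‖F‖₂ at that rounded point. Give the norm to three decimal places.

3.905

At (-1, 2): F = (-10.000, -2.000).
Jacobian J = [[-6·x·y + 4·x + y^2 - 1, -3·x^2 + 2·x·y], [-2·x·y + 4·x, -x^2 - 2·y]].
At the point, J = [[11.000, -7.000], [0.000, -5.000]] (det J = -55.000).
Solving J·Δ = −F gives Δ = (0.655, -0.400).
Then the next iterate is (x, y)₁ = (-0.345, 1.600).
Re-evaluating at (-0.345, 1.600): F = (-3.87147, -0.51239), so ‖F‖₂ = 3.905.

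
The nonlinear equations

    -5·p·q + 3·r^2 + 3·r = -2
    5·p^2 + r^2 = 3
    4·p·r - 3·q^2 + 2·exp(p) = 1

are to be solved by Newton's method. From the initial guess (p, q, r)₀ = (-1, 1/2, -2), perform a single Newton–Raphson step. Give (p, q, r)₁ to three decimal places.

(-0.945, 0.879, -0.638)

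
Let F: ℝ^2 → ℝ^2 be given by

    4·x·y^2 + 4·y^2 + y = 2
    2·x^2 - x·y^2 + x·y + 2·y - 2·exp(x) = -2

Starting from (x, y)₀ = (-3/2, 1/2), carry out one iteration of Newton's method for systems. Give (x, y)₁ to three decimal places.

(-0.862, -0.862)

At (-3/2, 1/2): F = (-2.000, 6.67874).
Jacobian J = [[4·y^2, 8·x·y + 8·y + 1], [4·x - y^2 + y - 2·exp(x), -2·x·y + x + 2]].
At the point, J = [[1.000, -1.000], [-6.19626, 2.000]] (det J = -4.19626).
Solving J·Δ = −F gives Δ = (0.638, -1.362).
Then the next iterate is (x, y)₁ = (-0.862, -0.862).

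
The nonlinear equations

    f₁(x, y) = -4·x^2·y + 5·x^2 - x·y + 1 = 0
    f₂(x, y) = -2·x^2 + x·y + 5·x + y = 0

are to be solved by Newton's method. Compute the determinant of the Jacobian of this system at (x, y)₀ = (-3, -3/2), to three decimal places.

640.500

J = [[-8·x·y + 10·x - y, -4·x^2 - x], [-4·x + y + 5, x + 1]].
At the point, J = [[-64.500, -33.000], [15.500, -2.000]].
det J = 640.500.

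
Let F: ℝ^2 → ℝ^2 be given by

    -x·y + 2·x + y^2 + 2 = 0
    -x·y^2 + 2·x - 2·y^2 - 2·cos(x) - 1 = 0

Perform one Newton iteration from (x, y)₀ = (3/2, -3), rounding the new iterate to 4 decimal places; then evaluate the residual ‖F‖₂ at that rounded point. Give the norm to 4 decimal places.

9.3751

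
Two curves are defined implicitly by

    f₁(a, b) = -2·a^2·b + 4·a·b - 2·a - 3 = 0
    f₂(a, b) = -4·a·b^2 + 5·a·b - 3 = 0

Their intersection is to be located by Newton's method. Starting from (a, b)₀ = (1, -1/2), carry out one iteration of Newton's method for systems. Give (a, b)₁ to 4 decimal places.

(-2.7273, -1.2273)

At (1, -1/2): F = (-6.0000, -6.5000).
Jacobian J = [[-4·a·b + 4·b - 2, -2·a^2 + 4·a], [-4·b^2 + 5·b, -8·a·b + 5·a]].
At the point, J = [[-2.0000, 2.0000], [-3.5000, 9.0000]] (det J = -11.0000).
Solving J·Δ = −F gives Δ = (-3.7273, -0.7273).
Then the next iterate is (a, b)₁ = (-2.7273, -1.2273).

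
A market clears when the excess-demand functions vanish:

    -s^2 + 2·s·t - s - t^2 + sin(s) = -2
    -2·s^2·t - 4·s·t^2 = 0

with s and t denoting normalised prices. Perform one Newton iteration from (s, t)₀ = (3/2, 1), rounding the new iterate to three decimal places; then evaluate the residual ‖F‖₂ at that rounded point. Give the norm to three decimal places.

1.971

At (3/2, 1): F = (1.24749, -10.500).
Jacobian J = [[-2·s + 2·t + cos(s) - 1, 2·s - 2·t], [-4·s·t - 4·t^2, -2·s^2 - 8·s·t]].
At the point, J = [[-1.92926, 1.000], [-10.000, -16.500]] (det J = 41.83284).
Solving J·Δ = −F gives Δ = (0.241, -0.782).
Then the next iterate is (s, t)₁ = (1.741, 0.218).
Re-evaluating at (1.741, 0.218): F = (-1.07498, -1.65251), so ‖F‖₂ = 1.971.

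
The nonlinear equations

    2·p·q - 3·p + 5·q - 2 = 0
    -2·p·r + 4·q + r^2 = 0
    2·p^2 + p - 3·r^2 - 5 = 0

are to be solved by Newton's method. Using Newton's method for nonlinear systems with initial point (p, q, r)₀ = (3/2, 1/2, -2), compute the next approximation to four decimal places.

(0.7477, 0.6244, -0.6445)

At (3/2, 1/2, -2): F = (-2.5000, 12.0000, -11.0000).
Jacobian J = [[2·q - 3, 2·p + 5, 0], [-2·r, 4, -2·p + 2·r], [4·p + 1, 0, -6·r]].
At the point, J = [[-2.0000, 8.0000, 0.0000], [4.0000, 4.0000, -7.0000], [7.0000, 0.0000, 12.0000]] (det J = -872.0000).
Solving J·Δ = −F gives Δ = (-0.7523, 0.1244, 1.3555).
Then the next iterate is (p, q, r)₁ = (0.7477, 0.6244, -0.6445).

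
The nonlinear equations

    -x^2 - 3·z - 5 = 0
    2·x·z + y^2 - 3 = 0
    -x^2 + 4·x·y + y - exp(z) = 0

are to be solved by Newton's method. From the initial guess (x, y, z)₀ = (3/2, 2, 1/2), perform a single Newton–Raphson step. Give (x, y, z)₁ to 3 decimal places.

At (3/2, 2, 1/2): F = (-8.750, 2.500, 10.10128).
Jacobian J = [[-2·x, 0, -3], [2·z, 2·y, 2·x], [-2·x + 4·y, 4·x + 1, -exp(z)]].
At the point, J = [[-3.000, 0.000, -3.000], [1.000, 4.000, 3.000], [5.000, 7.000, -1.64872]] (det J = 121.78466).
Solving J·Δ = −F gives Δ = (-2.547, 0.289, -0.370).
Then the next iterate is (x, y, z)₁ = (-1.047, 2.289, 0.130).

(-1.047, 2.289, 0.130)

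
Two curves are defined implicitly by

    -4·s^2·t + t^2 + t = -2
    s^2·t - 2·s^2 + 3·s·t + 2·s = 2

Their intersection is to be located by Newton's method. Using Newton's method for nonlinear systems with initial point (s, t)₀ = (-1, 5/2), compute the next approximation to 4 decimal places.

At (-1, 5/2): F = (0.7500, -11.0000).
Jacobian J = [[-8·s·t, -4·s^2 + 2·t + 1], [2·s·t - 4·s + 3·t + 2, s^2 + 3·s]].
At the point, J = [[20.0000, 2.0000], [8.5000, -2.0000]] (det J = -57.0000).
Solving J·Δ = −F gives Δ = (0.3596, -3.9715).
Then the next iterate is (s, t)₁ = (-0.6404, -1.4715).

(-0.6404, -1.4715)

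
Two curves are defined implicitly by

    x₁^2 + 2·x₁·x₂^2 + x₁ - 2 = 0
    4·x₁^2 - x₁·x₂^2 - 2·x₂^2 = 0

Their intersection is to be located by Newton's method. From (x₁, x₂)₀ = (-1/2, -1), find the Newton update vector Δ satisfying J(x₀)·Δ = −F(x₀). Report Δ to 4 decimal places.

(0.5469, 1.0781)

At (-1/2, -1): F = (-3.2500, -0.5000).
Jacobian J = [[2·x₁ + 2·x₂^2 + 1, 4·x₁·x₂], [8·x₁ - x₂^2, -2·x₁·x₂ - 4·x₂]].
At the point, J = [[2.0000, 2.0000], [-5.0000, 3.0000]] (det J = 16.0000).
Solving J·Δ = −F gives Δ = (0.5469, 1.0781).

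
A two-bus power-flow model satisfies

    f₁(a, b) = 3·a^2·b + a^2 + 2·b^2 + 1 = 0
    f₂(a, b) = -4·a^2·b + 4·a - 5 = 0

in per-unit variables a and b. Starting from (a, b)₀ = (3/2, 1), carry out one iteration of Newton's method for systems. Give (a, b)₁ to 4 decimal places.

(0.5000, 1.0000)

At (3/2, 1): F = (12.0000, -8.0000).
Jacobian J = [[6·a·b + 2·a, 3·a^2 + 4·b], [-8·a·b + 4, -4·a^2]].
At the point, J = [[12.0000, 10.7500], [-8.0000, -9.0000]] (det J = -22.0000).
Solving J·Δ = −F gives Δ = (-1.0000, 0.0000).
Then the next iterate is (a, b)₁ = (0.5000, 1.0000).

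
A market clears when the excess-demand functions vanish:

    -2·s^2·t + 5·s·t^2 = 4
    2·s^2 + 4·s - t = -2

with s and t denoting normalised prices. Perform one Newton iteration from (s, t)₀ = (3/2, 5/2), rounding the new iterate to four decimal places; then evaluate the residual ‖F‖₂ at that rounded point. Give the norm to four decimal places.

At (3/2, 5/2): F = (31.6250, 10.0000).
Jacobian J = [[-4·s·t + 5·t^2, -2·s^2 + 10·s·t], [4·s + 4, -1]].
At the point, J = [[16.2500, 33.0000], [10.0000, -1.0000]] (det J = -346.2500).
Solving J·Δ = −F gives Δ = (-1.0444, -0.4440).
Then the next iterate is (s, t)₁ = (0.4556, 2.0560).
Re-evaluating at (0.4556, 2.0560): F = (4.775882, 2.181543), so ‖F‖₂ = 5.2505.

5.2505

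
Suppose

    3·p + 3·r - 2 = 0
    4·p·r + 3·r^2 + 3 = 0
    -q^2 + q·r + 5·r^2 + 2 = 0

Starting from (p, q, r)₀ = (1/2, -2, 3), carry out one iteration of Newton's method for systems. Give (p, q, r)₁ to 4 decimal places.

At (1/2, -2, 3): F = (8.5000, 36.0000, 37.0000).
Jacobian J = [[3, 0, 3], [4·r, 0, 4·p + 6·r], [0, -2·q + r, q + 10·r]].
At the point, J = [[3.0000, 0.0000, 3.0000], [12.0000, 0.0000, 20.0000], [0.0000, 7.0000, 28.0000]] (det J = -168.0000).
Solving J·Δ = −F gives Δ = (-2.5833, -4.2857, -0.2500).
Then the next iterate is (p, q, r)₁ = (-2.0833, -6.2857, 2.7500).

(-2.0833, -6.2857, 2.7500)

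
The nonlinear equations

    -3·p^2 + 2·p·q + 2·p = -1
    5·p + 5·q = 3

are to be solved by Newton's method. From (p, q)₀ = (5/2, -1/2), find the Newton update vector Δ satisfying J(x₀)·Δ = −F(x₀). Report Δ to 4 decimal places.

(-1.1711, -0.2289)

At (5/2, -1/2): F = (-15.2500, 7.0000).
Jacobian J = [[-6·p + 2·q + 2, 2·p], [5, 5]].
At the point, J = [[-14.0000, 5.0000], [5.0000, 5.0000]] (det J = -95.0000).
Solving J·Δ = −F gives Δ = (-1.1711, -0.2289).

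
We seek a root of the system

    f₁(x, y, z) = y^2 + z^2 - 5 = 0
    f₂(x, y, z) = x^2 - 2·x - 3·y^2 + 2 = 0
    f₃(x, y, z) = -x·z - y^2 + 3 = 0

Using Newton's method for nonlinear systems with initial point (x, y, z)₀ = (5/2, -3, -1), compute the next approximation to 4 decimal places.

At (5/2, -3, -1): F = (5.0000, -23.7500, -3.5000).
Jacobian J = [[0, 2·y, 2·z], [2·x - 2, -6·y, 0], [-z, -2·y, -x]].
At the point, J = [[0.0000, -6.0000, -2.0000], [3.0000, 18.0000, 0.0000], [1.0000, 6.0000, -2.5000]] (det J = -45.0000).
Solving J·Δ = −F gives Δ = (6.4500, 0.2444, 1.7667).
Then the next iterate is (x, y, z)₁ = (8.9500, -2.7556, 0.7667).

(8.9500, -2.7556, 0.7667)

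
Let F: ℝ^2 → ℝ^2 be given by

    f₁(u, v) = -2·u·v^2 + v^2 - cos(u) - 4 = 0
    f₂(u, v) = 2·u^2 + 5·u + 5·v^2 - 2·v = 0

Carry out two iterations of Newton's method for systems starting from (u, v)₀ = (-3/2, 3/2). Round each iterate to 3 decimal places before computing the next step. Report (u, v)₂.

At (-3/2, 3/2): F = (4.92926, 5.250).
Jacobian J = [[-2·v^2 + sin(u), -4·u·v + 2·v], [4·u + 5, 10·v - 2]].
At the point, J = [[-5.49749, 12.000], [-1.000, 13.000]] (det J = -59.46743).
Solving J·Δ = −F gives Δ = (0.018, -0.402).
Then the next iterate is (u, v)₁ = (-1.482, 1.098).
Round to (-1.482, 1.098) and repeat: F = (0.69033, 0.81467), J = [[-3.40727, 8.70494], [-0.928, 8.980]].
Δ = (-0.040, -0.095), so (u, v)₂ = (-1.522, 1.003).

(-1.522, 1.003)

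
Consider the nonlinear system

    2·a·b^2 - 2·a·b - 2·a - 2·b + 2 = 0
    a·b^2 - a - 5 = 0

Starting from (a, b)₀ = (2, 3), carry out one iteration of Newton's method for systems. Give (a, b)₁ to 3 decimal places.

(1.750, 2.250)

At (2, 3): F = (16.000, 11.000).
Jacobian J = [[2·b^2 - 2·b - 2, 4·a·b - 2·a - 2], [b^2 - 1, 2·a·b]].
At the point, J = [[10.000, 18.000], [8.000, 12.000]] (det J = -24.000).
Solving J·Δ = −F gives Δ = (-0.250, -0.750).
Then the next iterate is (a, b)₁ = (1.750, 2.250).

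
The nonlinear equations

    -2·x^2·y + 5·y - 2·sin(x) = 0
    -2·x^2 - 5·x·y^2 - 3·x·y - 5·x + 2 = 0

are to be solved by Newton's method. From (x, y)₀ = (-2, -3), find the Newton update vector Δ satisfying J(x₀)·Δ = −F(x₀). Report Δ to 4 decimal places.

At (-2, -3): F = (10.818595, 76.0000).
Jacobian J = [[-4·x·y - 2·cos(x), -2·x^2 + 5], [-4·x - 5·y^2 - 3·y - 5, -10·x·y - 3·x]].
At the point, J = [[-23.167706, -3.0000], [-33.0000, -54.0000]] (det J = 1152.056142).
Solving J·Δ = −F gives Δ = (0.3092, 1.2185).

(0.3092, 1.2185)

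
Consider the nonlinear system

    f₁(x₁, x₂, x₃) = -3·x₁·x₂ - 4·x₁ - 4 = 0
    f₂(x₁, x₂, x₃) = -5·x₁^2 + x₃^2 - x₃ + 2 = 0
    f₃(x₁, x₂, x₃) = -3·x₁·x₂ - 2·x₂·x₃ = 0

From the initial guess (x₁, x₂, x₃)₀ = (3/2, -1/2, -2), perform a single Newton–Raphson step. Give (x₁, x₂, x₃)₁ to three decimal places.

(1.877, -2.432, -3.782)

At (3/2, -1/2, -2): F = (-7.750, -3.250, 0.250).
Jacobian J = [[-3·x₂ - 4, -3·x₁, 0], [-10·x₁, 0, 2·x₃ - 1], [-3·x₂, -3·x₁ - 2·x₃, -2·x₂]].
At the point, J = [[-2.500, -4.500, 0.000], [-15.000, 0.000, -5.000], [1.500, -0.500, 1.000]] (det J = -27.500).
Solving J·Δ = −F gives Δ = (0.377, -1.932, -1.782).
Then the next iterate is (x₁, x₂, x₃)₁ = (1.877, -2.432, -3.782).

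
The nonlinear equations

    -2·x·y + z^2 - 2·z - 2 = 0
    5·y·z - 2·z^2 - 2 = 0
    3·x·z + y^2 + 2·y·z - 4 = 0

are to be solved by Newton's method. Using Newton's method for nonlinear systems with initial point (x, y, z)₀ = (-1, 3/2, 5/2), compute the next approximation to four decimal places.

At (-1, 3/2, 5/2): F = (2.2500, 4.2500, -1.7500).
Jacobian J = [[-2·y, -2·x, 2·z - 2], [0, 5·z, 5·y - 4·z], [3·z, 2·y + 2·z, 3·x + 2·y]].
At the point, J = [[-3.0000, 2.0000, 3.0000], [0.0000, 12.5000, -2.5000], [7.5000, 8.0000, 0.0000]] (det J = -378.7500).
Solving J·Δ = −F gives Δ = (0.5845, -0.3292, 0.0540).
Then the next iterate is (x, y, z)₁ = (-0.4155, 1.1708, 2.5540).

(-0.4155, 1.1708, 2.5540)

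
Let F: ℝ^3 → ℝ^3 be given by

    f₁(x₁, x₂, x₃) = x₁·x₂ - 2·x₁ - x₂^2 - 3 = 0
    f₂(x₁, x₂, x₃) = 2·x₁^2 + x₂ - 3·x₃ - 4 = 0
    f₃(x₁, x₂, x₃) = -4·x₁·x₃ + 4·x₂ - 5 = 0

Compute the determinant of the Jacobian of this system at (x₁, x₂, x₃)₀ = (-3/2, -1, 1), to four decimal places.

-30.0000

J = [[x₂ - 2, x₁ - 2·x₂, 0], [4·x₁, 1, -3], [-4·x₃, 4, -4·x₁]].
At the point, J = [[-3.0000, 0.5000, 0.0000], [-6.0000, 1.0000, -3.0000], [-4.0000, 4.0000, 6.0000]].
det J = -30.0000.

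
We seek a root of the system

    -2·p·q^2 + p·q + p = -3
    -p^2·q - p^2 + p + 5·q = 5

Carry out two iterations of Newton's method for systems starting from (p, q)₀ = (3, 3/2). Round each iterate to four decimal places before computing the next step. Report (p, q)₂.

At (3, 3/2): F = (-3.0000, -17.0000).
Jacobian J = [[-2·q^2 + q + 1, -4·p·q + p], [-2·p·q - 2·p + 1, -p^2 + 5]].
At the point, J = [[-2.0000, -15.0000], [-14.0000, -4.0000]] (det J = -202.0000).
Solving J·Δ = −F gives Δ = (-1.2030, -0.0396).
Then the next iterate is (p, q)₁ = (1.7970, 1.4604).
Round to (1.7970, 1.4604) and repeat: F = (-0.243830, -3.846146), J = [[-1.805136, -8.700355], [-7.842678, 1.770791]].
Δ = (-0.4745, 0.0704), so (p, q)₂ = (1.3225, 1.5308).

(1.3225, 1.5308)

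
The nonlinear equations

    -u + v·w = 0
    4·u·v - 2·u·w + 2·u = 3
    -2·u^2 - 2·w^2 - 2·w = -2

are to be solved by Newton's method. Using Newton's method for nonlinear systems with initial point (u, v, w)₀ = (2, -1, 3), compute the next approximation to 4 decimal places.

At (2, -1, 3): F = (-5.0000, -19.0000, -30.0000).
Jacobian J = [[-1, w, v], [4·v - 2·w + 2, 4·u, -2·u], [-4·u, 0, -4·w - 2]].
At the point, J = [[-1.0000, 3.0000, -1.0000], [-8.0000, 8.0000, -4.0000], [-8.0000, 0.0000, -14.0000]] (det J = -192.0000).
Solving J·Δ = −F gives Δ = (-0.6146, 0.8646, -1.7917).
Then the next iterate is (u, v, w)₁ = (1.3854, -0.1354, 1.2083).

(1.3854, -0.1354, 1.2083)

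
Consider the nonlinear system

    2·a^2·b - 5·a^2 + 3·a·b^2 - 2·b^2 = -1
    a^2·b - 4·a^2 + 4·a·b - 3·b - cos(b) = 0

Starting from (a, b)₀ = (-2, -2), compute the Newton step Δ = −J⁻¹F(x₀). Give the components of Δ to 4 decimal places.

At (-2, -2): F = (-67.0000, -1.583853).
Jacobian J = [[4·a·b - 10·a + 3·b^2, 2·a^2 + 6·a·b - 4·b], [2·a·b - 8·a + 4·b, a^2 + 4·a + sin(b) - 3]].
At the point, J = [[48.0000, 40.0000], [16.0000, -7.909297]] (det J = -1019.646276).
Solving J·Δ = −F gives Δ = (0.5818, 0.9768).

(0.5818, 0.9768)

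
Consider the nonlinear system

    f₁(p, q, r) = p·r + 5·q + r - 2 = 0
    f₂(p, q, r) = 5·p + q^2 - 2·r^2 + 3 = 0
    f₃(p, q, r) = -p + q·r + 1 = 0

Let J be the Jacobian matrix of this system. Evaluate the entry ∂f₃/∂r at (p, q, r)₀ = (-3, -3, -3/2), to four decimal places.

∂f₃/∂r = q.
At (-3, -3, -3/2) this is -3.0000.

-3.0000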